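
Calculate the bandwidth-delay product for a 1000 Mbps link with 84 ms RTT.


BDP = bandwidth * RTT
= 1000 Mbps * 84 ms
= 1000 * 1e6 * 84 / 1000 bits
= 84000000 bits
= 10500000 bytes
= 10253.9062 KB
BDP = 84000000 bits (10500000 bytes)


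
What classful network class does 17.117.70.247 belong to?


First octet: 17
Binary: 00010001
0xxxxxxx -> Class A (1-126)
Class A, default mask 255.0.0.0 (/8)


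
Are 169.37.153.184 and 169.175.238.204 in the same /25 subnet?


Mask: 255.255.255.128
169.37.153.184 AND mask = 169.37.153.128
169.175.238.204 AND mask = 169.175.238.128
No, different subnets (169.37.153.128 vs 169.175.238.128)


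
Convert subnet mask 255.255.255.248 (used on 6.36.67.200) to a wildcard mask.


Subnet mask: 255.255.255.248
Wildcard = 255.255.255.255 - subnet mask
255 - 255 = 0
255 - 255 = 0
255 - 255 = 0
255 - 248 = 7
Wildcard: 0.0.0.7


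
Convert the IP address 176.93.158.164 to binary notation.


176 = 10110000
93 = 01011101
158 = 10011110
164 = 10100100
Binary: 10110000.01011101.10011110.10100100


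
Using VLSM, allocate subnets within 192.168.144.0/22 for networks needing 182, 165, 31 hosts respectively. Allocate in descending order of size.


182 hosts -> /24 (254 usable): 192.168.144.0/24
165 hosts -> /24 (254 usable): 192.168.145.0/24
31 hosts -> /26 (62 usable): 192.168.146.0/26
Allocation: 192.168.144.0/24 (182 hosts, 254 usable); 192.168.145.0/24 (165 hosts, 254 usable); 192.168.146.0/26 (31 hosts, 62 usable)


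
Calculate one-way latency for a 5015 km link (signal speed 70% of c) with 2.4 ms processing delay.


Speed = 0.7 * 3e5 km/s = 210000 km/s
Propagation delay = 5015 / 210000 = 0.0239 s = 23.881 ms
Processing delay = 2.4 ms
Total one-way latency = 26.281 ms


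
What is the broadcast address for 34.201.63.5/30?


Network: 34.201.63.4/30
Host bits = 2
Set all host bits to 1:
Broadcast: 34.201.63.7


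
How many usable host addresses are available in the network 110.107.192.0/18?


Host bits = 32 - 18 = 14
Total addresses = 2^14 = 16384
Usable = total - 2 (network and broadcast)
Usable hosts: 16382


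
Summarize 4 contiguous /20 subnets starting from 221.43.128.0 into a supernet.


Original prefix: /20
Number of subnets: 4 = 2^2
New prefix = 20 - 2 = 18
Supernet: 221.43.128.0/18


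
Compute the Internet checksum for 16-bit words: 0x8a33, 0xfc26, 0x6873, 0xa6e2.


Sum all words (with carry folding):
+ 0x8a33 = 0x8a33
+ 0xfc26 = 0x865a
+ 0x6873 = 0xeecd
+ 0xa6e2 = 0x95b0
One's complement: ~0x95b0
Checksum = 0x6a4f


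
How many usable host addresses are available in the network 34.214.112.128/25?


Host bits = 32 - 25 = 7
Total addresses = 2^7 = 128
Usable = total - 2 (network and broadcast)
Usable hosts: 126


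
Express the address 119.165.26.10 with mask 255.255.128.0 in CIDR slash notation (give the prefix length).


Binary: 11111111.11111111.10000000.00000000
Count leading 1s
Prefix: /17


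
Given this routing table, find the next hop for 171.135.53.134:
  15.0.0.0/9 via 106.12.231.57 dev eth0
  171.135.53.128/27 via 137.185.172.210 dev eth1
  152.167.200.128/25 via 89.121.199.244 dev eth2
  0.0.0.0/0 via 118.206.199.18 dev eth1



Longest prefix match for 171.135.53.134:
  /9 15.0.0.0: no
  /27 171.135.53.128: MATCH
  /25 152.167.200.128: no
  /0 0.0.0.0: MATCH
Selected: next-hop 137.185.172.210 via eth1 (matched /27)


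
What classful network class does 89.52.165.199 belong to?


First octet: 89
Binary: 01011001
0xxxxxxx -> Class A (1-126)
Class A, default mask 255.0.0.0 (/8)


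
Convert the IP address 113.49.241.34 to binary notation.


113 = 01110001
49 = 00110001
241 = 11110001
34 = 00100010
Binary: 01110001.00110001.11110001.00100010


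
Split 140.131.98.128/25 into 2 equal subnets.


New prefix = 25 + 1 = 26
Each subnet has 64 addresses
  140.131.98.128/26
  140.131.98.192/26
Subnets: 140.131.98.128/26, 140.131.98.192/26


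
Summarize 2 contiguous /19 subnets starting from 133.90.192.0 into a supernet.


Original prefix: /19
Number of subnets: 2 = 2^1
New prefix = 19 - 1 = 18
Supernet: 133.90.192.0/18


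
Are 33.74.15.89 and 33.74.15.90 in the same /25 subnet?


Mask: 255.255.255.128
33.74.15.89 AND mask = 33.74.15.0
33.74.15.90 AND mask = 33.74.15.0
Yes, same subnet (33.74.15.0)


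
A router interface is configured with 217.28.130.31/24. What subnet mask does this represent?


/24 means 24 network bits, 8 host bits
Binary: 11111111111111111111111100000000
Mask: 255.255.255.0


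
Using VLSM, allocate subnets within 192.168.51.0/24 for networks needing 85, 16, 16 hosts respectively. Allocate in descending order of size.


85 hosts -> /25 (126 usable): 192.168.51.0/25
16 hosts -> /27 (30 usable): 192.168.51.128/27
16 hosts -> /27 (30 usable): 192.168.51.160/27
Allocation: 192.168.51.0/25 (85 hosts, 126 usable); 192.168.51.128/27 (16 hosts, 30 usable); 192.168.51.160/27 (16 hosts, 30 usable)


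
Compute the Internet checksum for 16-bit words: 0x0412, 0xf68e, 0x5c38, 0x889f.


Sum all words (with carry folding):
+ 0x0412 = 0x0412
+ 0xf68e = 0xfaa0
+ 0x5c38 = 0x56d9
+ 0x889f = 0xdf78
One's complement: ~0xdf78
Checksum = 0x2087


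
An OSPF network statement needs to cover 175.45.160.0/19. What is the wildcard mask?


Subnet mask: 255.255.224.0
Wildcard = 255.255.255.255 - subnet mask
255 - 255 = 0
255 - 255 = 0
255 - 224 = 31
255 - 0 = 255
Wildcard: 0.0.31.255


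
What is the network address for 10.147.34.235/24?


IP:   00001010.10010011.00100010.11101011
Mask: 11111111.11111111.11111111.00000000
AND operation:
Net:  00001010.10010011.00100010.00000000
Network: 10.147.34.0/24


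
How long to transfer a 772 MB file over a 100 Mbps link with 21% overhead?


Effective throughput = 100 * (1 - 21/100) = 79 Mbps
File size in Mb = 772 * 8 = 6176 Mb
Time = 6176 / 79
Time = 78.1772 seconds


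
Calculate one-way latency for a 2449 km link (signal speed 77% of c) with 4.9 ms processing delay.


Speed = 0.77 * 3e5 km/s = 231000 km/s
Propagation delay = 2449 / 231000 = 0.0106 s = 10.6017 ms
Processing delay = 4.9 ms
Total one-way latency = 15.5017 ms


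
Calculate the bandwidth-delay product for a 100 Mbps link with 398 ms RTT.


BDP = bandwidth * RTT
= 100 Mbps * 398 ms
= 100 * 1e6 * 398 / 1000 bits
= 39800000 bits
= 4975000 bytes
= 4858.3984 KB
BDP = 39800000 bits (4975000 bytes)


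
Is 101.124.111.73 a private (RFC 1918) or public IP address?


RFC 1918 private ranges:
  10.0.0.0/8 (10.0.0.0 - 10.255.255.255)
  172.16.0.0/12 (172.16.0.0 - 172.31.255.255)
  192.168.0.0/16 (192.168.0.0 - 192.168.255.255)
Public (not in any RFC 1918 range)


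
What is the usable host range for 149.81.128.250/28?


Network: 149.81.128.240
Broadcast: 149.81.128.255
First usable = network + 1
Last usable = broadcast - 1
Range: 149.81.128.241 to 149.81.128.254


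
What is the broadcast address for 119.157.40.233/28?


Network: 119.157.40.224/28
Host bits = 4
Set all host bits to 1:
Broadcast: 119.157.40.239


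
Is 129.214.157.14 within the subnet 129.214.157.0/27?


Subnet network: 129.214.157.0
Test IP AND mask: 129.214.157.0
Yes, 129.214.157.14 is in 129.214.157.0/27


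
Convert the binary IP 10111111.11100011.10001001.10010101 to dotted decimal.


10111111 = 191
11100011 = 227
10001001 = 137
10010101 = 149
IP: 191.227.137.149


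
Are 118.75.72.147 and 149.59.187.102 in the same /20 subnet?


Mask: 255.255.240.0
118.75.72.147 AND mask = 118.75.64.0
149.59.187.102 AND mask = 149.59.176.0
No, different subnets (118.75.64.0 vs 149.59.176.0)


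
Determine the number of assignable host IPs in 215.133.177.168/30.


Host bits = 32 - 30 = 2
Total addresses = 2^2 = 4
Usable = total - 2 (network and broadcast)
Usable hosts: 2


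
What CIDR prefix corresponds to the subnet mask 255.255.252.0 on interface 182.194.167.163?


Binary: 11111111.11111111.11111100.00000000
Count leading 1s
Prefix: /22


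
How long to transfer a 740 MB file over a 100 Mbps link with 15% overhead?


Effective throughput = 100 * (1 - 15/100) = 85 Mbps
File size in Mb = 740 * 8 = 5920 Mb
Time = 5920 / 85
Time = 69.6471 seconds


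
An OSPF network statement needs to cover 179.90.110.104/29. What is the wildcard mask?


Subnet mask: 255.255.255.248
Wildcard = 255.255.255.255 - subnet mask
255 - 255 = 0
255 - 255 = 0
255 - 255 = 0
255 - 248 = 7
Wildcard: 0.0.0.7


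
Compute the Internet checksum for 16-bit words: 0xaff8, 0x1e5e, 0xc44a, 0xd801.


Sum all words (with carry folding):
+ 0xaff8 = 0xaff8
+ 0x1e5e = 0xce56
+ 0xc44a = 0x92a1
+ 0xd801 = 0x6aa3
One's complement: ~0x6aa3
Checksum = 0x955c


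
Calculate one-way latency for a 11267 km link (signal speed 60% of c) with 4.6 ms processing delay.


Speed = 0.6 * 3e5 km/s = 180000 km/s
Propagation delay = 11267 / 180000 = 0.0626 s = 62.5944 ms
Processing delay = 4.6 ms
Total one-way latency = 67.1944 ms


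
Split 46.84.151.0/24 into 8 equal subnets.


New prefix = 24 + 3 = 27
Each subnet has 32 addresses
  46.84.151.0/27
  46.84.151.32/27
  46.84.151.64/27
  46.84.151.96/27
  46.84.151.128/27
  46.84.151.160/27
  46.84.151.192/27
  46.84.151.224/27
Subnets: 46.84.151.0/27, 46.84.151.32/27, 46.84.151.64/27, 46.84.151.96/27, 46.84.151.128/27, 46.84.151.160/27, 46.84.151.192/27, 46.84.151.224/27


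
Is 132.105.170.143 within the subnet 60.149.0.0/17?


Subnet network: 60.149.0.0
Test IP AND mask: 132.105.128.0
No, 132.105.170.143 is not in 60.149.0.0/17


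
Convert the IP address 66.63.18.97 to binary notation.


66 = 01000010
63 = 00111111
18 = 00010010
97 = 01100001
Binary: 01000010.00111111.00010010.01100001


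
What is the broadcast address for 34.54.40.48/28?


Network: 34.54.40.48/28
Host bits = 4
Set all host bits to 1:
Broadcast: 34.54.40.63


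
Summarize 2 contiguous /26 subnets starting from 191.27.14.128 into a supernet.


Original prefix: /26
Number of subnets: 2 = 2^1
New prefix = 26 - 1 = 25
Supernet: 191.27.14.128/25


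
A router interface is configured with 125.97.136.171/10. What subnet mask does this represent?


/10 means 10 network bits, 22 host bits
Binary: 11111111110000000000000000000000
Mask: 255.192.0.0


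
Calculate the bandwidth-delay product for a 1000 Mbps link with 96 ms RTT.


BDP = bandwidth * RTT
= 1000 Mbps * 96 ms
= 1000 * 1e6 * 96 / 1000 bits
= 96000000 bits
= 12000000 bytes
= 11718.75 KB
BDP = 96000000 bits (12000000 bytes)


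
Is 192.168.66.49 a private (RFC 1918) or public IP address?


RFC 1918 private ranges:
  10.0.0.0/8 (10.0.0.0 - 10.255.255.255)
  172.16.0.0/12 (172.16.0.0 - 172.31.255.255)
  192.168.0.0/16 (192.168.0.0 - 192.168.255.255)
Private (in 192.168.0.0/16)


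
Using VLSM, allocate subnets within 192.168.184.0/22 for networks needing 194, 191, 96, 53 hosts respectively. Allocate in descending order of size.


194 hosts -> /24 (254 usable): 192.168.184.0/24
191 hosts -> /24 (254 usable): 192.168.185.0/24
96 hosts -> /25 (126 usable): 192.168.186.0/25
53 hosts -> /26 (62 usable): 192.168.186.128/26
Allocation: 192.168.184.0/24 (194 hosts, 254 usable); 192.168.185.0/24 (191 hosts, 254 usable); 192.168.186.0/25 (96 hosts, 126 usable); 192.168.186.128/26 (53 hosts, 62 usable)


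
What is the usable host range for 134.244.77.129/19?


Network: 134.244.64.0
Broadcast: 134.244.95.255
First usable = network + 1
Last usable = broadcast - 1
Range: 134.244.64.1 to 134.244.95.254


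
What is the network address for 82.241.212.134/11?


IP:   01010010.11110001.11010100.10000110
Mask: 11111111.11100000.00000000.00000000
AND operation:
Net:  01010010.11100000.00000000.00000000
Network: 82.224.0.0/11


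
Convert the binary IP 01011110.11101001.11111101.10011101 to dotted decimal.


01011110 = 94
11101001 = 233
11111101 = 253
10011101 = 157
IP: 94.233.253.157


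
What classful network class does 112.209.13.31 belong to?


First octet: 112
Binary: 01110000
0xxxxxxx -> Class A (1-126)
Class A, default mask 255.0.0.0 (/8)


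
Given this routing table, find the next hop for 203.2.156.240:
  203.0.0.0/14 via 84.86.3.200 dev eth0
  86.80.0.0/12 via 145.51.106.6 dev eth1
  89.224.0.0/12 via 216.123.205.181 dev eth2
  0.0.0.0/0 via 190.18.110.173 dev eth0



Longest prefix match for 203.2.156.240:
  /14 203.0.0.0: MATCH
  /12 86.80.0.0: no
  /12 89.224.0.0: no
  /0 0.0.0.0: MATCH
Selected: next-hop 84.86.3.200 via eth0 (matched /14)


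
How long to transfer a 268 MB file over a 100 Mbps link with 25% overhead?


Effective throughput = 100 * (1 - 25/100) = 75 Mbps
File size in Mb = 268 * 8 = 2144 Mb
Time = 2144 / 75
Time = 28.5867 seconds


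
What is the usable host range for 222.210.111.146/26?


Network: 222.210.111.128
Broadcast: 222.210.111.191
First usable = network + 1
Last usable = broadcast - 1
Range: 222.210.111.129 to 222.210.111.190


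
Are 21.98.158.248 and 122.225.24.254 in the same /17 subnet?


Mask: 255.255.128.0
21.98.158.248 AND mask = 21.98.128.0
122.225.24.254 AND mask = 122.225.0.0
No, different subnets (21.98.128.0 vs 122.225.0.0)


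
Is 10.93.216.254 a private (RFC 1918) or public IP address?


RFC 1918 private ranges:
  10.0.0.0/8 (10.0.0.0 - 10.255.255.255)
  172.16.0.0/12 (172.16.0.0 - 172.31.255.255)
  192.168.0.0/16 (192.168.0.0 - 192.168.255.255)
Private (in 10.0.0.0/8)


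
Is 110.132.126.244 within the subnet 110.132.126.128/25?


Subnet network: 110.132.126.128
Test IP AND mask: 110.132.126.128
Yes, 110.132.126.244 is in 110.132.126.128/25


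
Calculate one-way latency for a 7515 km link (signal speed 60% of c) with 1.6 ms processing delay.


Speed = 0.6 * 3e5 km/s = 180000 km/s
Propagation delay = 7515 / 180000 = 0.0418 s = 41.75 ms
Processing delay = 1.6 ms
Total one-way latency = 43.35 ms


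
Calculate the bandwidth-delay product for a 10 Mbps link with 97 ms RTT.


BDP = bandwidth * RTT
= 10 Mbps * 97 ms
= 10 * 1e6 * 97 / 1000 bits
= 970000 bits
= 121250 bytes
= 118.4082 KB
BDP = 970000 bits (121250 bytes)


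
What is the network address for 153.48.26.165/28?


IP:   10011001.00110000.00011010.10100101
Mask: 11111111.11111111.11111111.11110000
AND operation:
Net:  10011001.00110000.00011010.10100000
Network: 153.48.26.160/28


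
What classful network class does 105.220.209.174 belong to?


First octet: 105
Binary: 01101001
0xxxxxxx -> Class A (1-126)
Class A, default mask 255.0.0.0 (/8)


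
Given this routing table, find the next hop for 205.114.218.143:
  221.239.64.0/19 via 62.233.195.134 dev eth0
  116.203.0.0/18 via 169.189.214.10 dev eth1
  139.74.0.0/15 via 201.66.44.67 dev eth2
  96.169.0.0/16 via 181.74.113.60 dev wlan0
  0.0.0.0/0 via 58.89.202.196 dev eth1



Longest prefix match for 205.114.218.143:
  /19 221.239.64.0: no
  /18 116.203.0.0: no
  /15 139.74.0.0: no
  /16 96.169.0.0: no
  /0 0.0.0.0: MATCH
Selected: next-hop 58.89.202.196 via eth1 (matched /0)


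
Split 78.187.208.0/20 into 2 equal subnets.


New prefix = 20 + 1 = 21
Each subnet has 2048 addresses
  78.187.208.0/21
  78.187.216.0/21
Subnets: 78.187.208.0/21, 78.187.216.0/21


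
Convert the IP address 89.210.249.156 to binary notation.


89 = 01011001
210 = 11010010
249 = 11111001
156 = 10011100
Binary: 01011001.11010010.11111001.10011100


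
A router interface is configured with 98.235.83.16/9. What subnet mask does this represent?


/9 means 9 network bits, 23 host bits
Binary: 11111111100000000000000000000000
Mask: 255.128.0.0


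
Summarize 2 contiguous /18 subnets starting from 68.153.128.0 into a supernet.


Original prefix: /18
Number of subnets: 2 = 2^1
New prefix = 18 - 1 = 17
Supernet: 68.153.128.0/17


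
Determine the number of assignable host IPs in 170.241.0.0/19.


Host bits = 32 - 19 = 13
Total addresses = 2^13 = 8192
Usable = total - 2 (network and broadcast)
Usable hosts: 8190


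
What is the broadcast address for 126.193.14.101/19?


Network: 126.193.0.0/19
Host bits = 13
Set all host bits to 1:
Broadcast: 126.193.31.255


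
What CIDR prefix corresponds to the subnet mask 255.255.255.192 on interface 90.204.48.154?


Binary: 11111111.11111111.11111111.11000000
Count leading 1s
Prefix: /26


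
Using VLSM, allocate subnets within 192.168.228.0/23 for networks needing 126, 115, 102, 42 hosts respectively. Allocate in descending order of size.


126 hosts -> /25 (126 usable): 192.168.228.0/25
115 hosts -> /25 (126 usable): 192.168.228.128/25
102 hosts -> /25 (126 usable): 192.168.229.0/25
42 hosts -> /26 (62 usable): 192.168.229.128/26
Allocation: 192.168.228.0/25 (126 hosts, 126 usable); 192.168.228.128/25 (115 hosts, 126 usable); 192.168.229.0/25 (102 hosts, 126 usable); 192.168.229.128/26 (42 hosts, 62 usable)


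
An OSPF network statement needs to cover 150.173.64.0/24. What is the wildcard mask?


Subnet mask: 255.255.255.0
Wildcard = 255.255.255.255 - subnet mask
255 - 255 = 0
255 - 255 = 0
255 - 255 = 0
255 - 0 = 255
Wildcard: 0.0.0.255


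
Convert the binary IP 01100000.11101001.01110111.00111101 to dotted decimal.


01100000 = 96
11101001 = 233
01110111 = 119
00111101 = 61
IP: 96.233.119.61


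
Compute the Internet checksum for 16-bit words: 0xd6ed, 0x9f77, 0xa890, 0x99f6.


Sum all words (with carry folding):
+ 0xd6ed = 0xd6ed
+ 0x9f77 = 0x7665
+ 0xa890 = 0x1ef6
+ 0x99f6 = 0xb8ec
One's complement: ~0xb8ec
Checksum = 0x4713


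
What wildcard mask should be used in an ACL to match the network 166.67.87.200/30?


Subnet mask: 255.255.255.252
Wildcard = 255.255.255.255 - subnet mask
255 - 255 = 0
255 - 255 = 0
255 - 255 = 0
255 - 252 = 3
Wildcard: 0.0.0.3


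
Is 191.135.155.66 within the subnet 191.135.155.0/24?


Subnet network: 191.135.155.0
Test IP AND mask: 191.135.155.0
Yes, 191.135.155.66 is in 191.135.155.0/24


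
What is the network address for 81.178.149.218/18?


IP:   01010001.10110010.10010101.11011010
Mask: 11111111.11111111.11000000.00000000
AND operation:
Net:  01010001.10110010.10000000.00000000
Network: 81.178.128.0/18


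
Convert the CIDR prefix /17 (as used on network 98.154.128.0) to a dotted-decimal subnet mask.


/17 means 17 network bits, 15 host bits
Binary: 11111111111111111000000000000000
Mask: 255.255.128.0


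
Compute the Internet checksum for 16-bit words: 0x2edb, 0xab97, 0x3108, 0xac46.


Sum all words (with carry folding):
+ 0x2edb = 0x2edb
+ 0xab97 = 0xda72
+ 0x3108 = 0x0b7b
+ 0xac46 = 0xb7c1
One's complement: ~0xb7c1
Checksum = 0x483e


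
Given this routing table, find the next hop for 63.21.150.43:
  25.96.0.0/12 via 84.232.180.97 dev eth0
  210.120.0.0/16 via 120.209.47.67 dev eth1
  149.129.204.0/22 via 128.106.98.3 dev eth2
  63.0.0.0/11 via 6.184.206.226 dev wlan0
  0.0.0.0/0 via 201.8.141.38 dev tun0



Longest prefix match for 63.21.150.43:
  /12 25.96.0.0: no
  /16 210.120.0.0: no
  /22 149.129.204.0: no
  /11 63.0.0.0: MATCH
  /0 0.0.0.0: MATCH
Selected: next-hop 6.184.206.226 via wlan0 (matched /11)


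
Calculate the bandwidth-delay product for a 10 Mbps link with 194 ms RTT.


BDP = bandwidth * RTT
= 10 Mbps * 194 ms
= 10 * 1e6 * 194 / 1000 bits
= 1940000 bits
= 242500 bytes
= 236.8164 KB
BDP = 1940000 bits (242500 bytes)


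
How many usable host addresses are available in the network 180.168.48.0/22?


Host bits = 32 - 22 = 10
Total addresses = 2^10 = 1024
Usable = total - 2 (network and broadcast)
Usable hosts: 1022


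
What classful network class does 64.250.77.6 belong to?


First octet: 64
Binary: 01000000
0xxxxxxx -> Class A (1-126)
Class A, default mask 255.0.0.0 (/8)


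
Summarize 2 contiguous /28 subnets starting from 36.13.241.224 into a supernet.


Original prefix: /28
Number of subnets: 2 = 2^1
New prefix = 28 - 1 = 27
Supernet: 36.13.241.224/27


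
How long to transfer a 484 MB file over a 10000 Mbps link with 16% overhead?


Effective throughput = 10000 * (1 - 16/100) = 8400 Mbps
File size in Mb = 484 * 8 = 3872 Mb
Time = 3872 / 8400
Time = 0.461 seconds


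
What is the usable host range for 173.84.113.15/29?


Network: 173.84.113.8
Broadcast: 173.84.113.15
First usable = network + 1
Last usable = broadcast - 1
Range: 173.84.113.9 to 173.84.113.14


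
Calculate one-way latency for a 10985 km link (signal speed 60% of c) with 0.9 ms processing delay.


Speed = 0.6 * 3e5 km/s = 180000 km/s
Propagation delay = 10985 / 180000 = 0.061 s = 61.0278 ms
Processing delay = 0.9 ms
Total one-way latency = 61.9278 ms


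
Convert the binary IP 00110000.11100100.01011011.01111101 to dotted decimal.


00110000 = 48
11100100 = 228
01011011 = 91
01111101 = 125
IP: 48.228.91.125


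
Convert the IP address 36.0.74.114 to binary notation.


36 = 00100100
0 = 00000000
74 = 01001010
114 = 01110010
Binary: 00100100.00000000.01001010.01110010


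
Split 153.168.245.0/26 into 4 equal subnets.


New prefix = 26 + 2 = 28
Each subnet has 16 addresses
  153.168.245.0/28
  153.168.245.16/28
  153.168.245.32/28
  153.168.245.48/28
Subnets: 153.168.245.0/28, 153.168.245.16/28, 153.168.245.32/28, 153.168.245.48/28


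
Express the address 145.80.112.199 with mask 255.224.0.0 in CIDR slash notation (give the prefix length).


Binary: 11111111.11100000.00000000.00000000
Count leading 1s
Prefix: /11


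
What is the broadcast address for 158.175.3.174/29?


Network: 158.175.3.168/29
Host bits = 3
Set all host bits to 1:
Broadcast: 158.175.3.175


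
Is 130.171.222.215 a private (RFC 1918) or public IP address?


RFC 1918 private ranges:
  10.0.0.0/8 (10.0.0.0 - 10.255.255.255)
  172.16.0.0/12 (172.16.0.0 - 172.31.255.255)
  192.168.0.0/16 (192.168.0.0 - 192.168.255.255)
Public (not in any RFC 1918 range)


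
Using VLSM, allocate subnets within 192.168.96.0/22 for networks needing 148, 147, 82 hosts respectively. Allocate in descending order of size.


148 hosts -> /24 (254 usable): 192.168.96.0/24
147 hosts -> /24 (254 usable): 192.168.97.0/24
82 hosts -> /25 (126 usable): 192.168.98.0/25
Allocation: 192.168.96.0/24 (148 hosts, 254 usable); 192.168.97.0/24 (147 hosts, 254 usable); 192.168.98.0/25 (82 hosts, 126 usable)


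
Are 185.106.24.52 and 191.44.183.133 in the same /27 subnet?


Mask: 255.255.255.224
185.106.24.52 AND mask = 185.106.24.32
191.44.183.133 AND mask = 191.44.183.128
No, different subnets (185.106.24.32 vs 191.44.183.128)


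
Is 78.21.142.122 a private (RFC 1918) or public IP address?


RFC 1918 private ranges:
  10.0.0.0/8 (10.0.0.0 - 10.255.255.255)
  172.16.0.0/12 (172.16.0.0 - 172.31.255.255)
  192.168.0.0/16 (192.168.0.0 - 192.168.255.255)
Public (not in any RFC 1918 range)


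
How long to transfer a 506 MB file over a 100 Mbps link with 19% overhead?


Effective throughput = 100 * (1 - 19/100) = 81 Mbps
File size in Mb = 506 * 8 = 4048 Mb
Time = 4048 / 81
Time = 49.9753 seconds


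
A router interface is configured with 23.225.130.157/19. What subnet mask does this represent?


/19 means 19 network bits, 13 host bits
Binary: 11111111111111111110000000000000
Mask: 255.255.224.0


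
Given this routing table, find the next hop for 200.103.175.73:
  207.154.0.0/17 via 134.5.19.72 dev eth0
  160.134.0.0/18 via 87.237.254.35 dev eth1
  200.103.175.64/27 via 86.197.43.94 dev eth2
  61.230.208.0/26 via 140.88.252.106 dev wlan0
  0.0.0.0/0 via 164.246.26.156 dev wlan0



Longest prefix match for 200.103.175.73:
  /17 207.154.0.0: no
  /18 160.134.0.0: no
  /27 200.103.175.64: MATCH
  /26 61.230.208.0: no
  /0 0.0.0.0: MATCH
Selected: next-hop 86.197.43.94 via eth2 (matched /27)


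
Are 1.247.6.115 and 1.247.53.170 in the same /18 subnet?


Mask: 255.255.192.0
1.247.6.115 AND mask = 1.247.0.0
1.247.53.170 AND mask = 1.247.0.0
Yes, same subnet (1.247.0.0)


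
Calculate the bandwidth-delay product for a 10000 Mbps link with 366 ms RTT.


BDP = bandwidth * RTT
= 10000 Mbps * 366 ms
= 10000 * 1e6 * 366 / 1000 bits
= 3660000000 bits
= 457500000 bytes
= 446777.3438 KB
BDP = 3660000000 bits (457500000 bytes)


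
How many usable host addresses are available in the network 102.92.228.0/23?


Host bits = 32 - 23 = 9
Total addresses = 2^9 = 512
Usable = total - 2 (network and broadcast)
Usable hosts: 510


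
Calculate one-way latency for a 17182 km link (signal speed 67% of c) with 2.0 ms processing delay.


Speed = 0.67 * 3e5 km/s = 201000 km/s
Propagation delay = 17182 / 201000 = 0.0855 s = 85.4826 ms
Processing delay = 2.0 ms
Total one-way latency = 87.4826 ms


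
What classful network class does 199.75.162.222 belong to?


First octet: 199
Binary: 11000111
110xxxxx -> Class C (192-223)
Class C, default mask 255.255.255.0 (/24)


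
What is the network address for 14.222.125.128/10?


IP:   00001110.11011110.01111101.10000000
Mask: 11111111.11000000.00000000.00000000
AND operation:
Net:  00001110.11000000.00000000.00000000
Network: 14.192.0.0/10


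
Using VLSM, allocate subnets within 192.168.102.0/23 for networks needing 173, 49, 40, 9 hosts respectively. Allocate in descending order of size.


173 hosts -> /24 (254 usable): 192.168.102.0/24
49 hosts -> /26 (62 usable): 192.168.103.0/26
40 hosts -> /26 (62 usable): 192.168.103.64/26
9 hosts -> /28 (14 usable): 192.168.103.128/28
Allocation: 192.168.102.0/24 (173 hosts, 254 usable); 192.168.103.0/26 (49 hosts, 62 usable); 192.168.103.64/26 (40 hosts, 62 usable); 192.168.103.128/28 (9 hosts, 14 usable)


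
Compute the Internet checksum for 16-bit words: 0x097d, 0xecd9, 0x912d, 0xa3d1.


Sum all words (with carry folding):
+ 0x097d = 0x097d
+ 0xecd9 = 0xf656
+ 0x912d = 0x8784
+ 0xa3d1 = 0x2b56
One's complement: ~0x2b56
Checksum = 0xd4a9


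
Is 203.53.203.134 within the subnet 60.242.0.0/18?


Subnet network: 60.242.0.0
Test IP AND mask: 203.53.192.0
No, 203.53.203.134 is not in 60.242.0.0/18


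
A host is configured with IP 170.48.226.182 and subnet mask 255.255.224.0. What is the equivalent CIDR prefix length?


Binary: 11111111.11111111.11100000.00000000
Count leading 1s
Prefix: /19


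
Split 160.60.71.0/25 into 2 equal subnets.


New prefix = 25 + 1 = 26
Each subnet has 64 addresses
  160.60.71.0/26
  160.60.71.64/26
Subnets: 160.60.71.0/26, 160.60.71.64/26


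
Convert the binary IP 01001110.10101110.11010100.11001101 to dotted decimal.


01001110 = 78
10101110 = 174
11010100 = 212
11001101 = 205
IP: 78.174.212.205


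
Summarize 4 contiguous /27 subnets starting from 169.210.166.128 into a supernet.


Original prefix: /27
Number of subnets: 4 = 2^2
New prefix = 27 - 2 = 25
Supernet: 169.210.166.128/25


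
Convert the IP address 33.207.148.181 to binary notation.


33 = 00100001
207 = 11001111
148 = 10010100
181 = 10110101
Binary: 00100001.11001111.10010100.10110101


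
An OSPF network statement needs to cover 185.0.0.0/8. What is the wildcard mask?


Subnet mask: 255.0.0.0
Wildcard = 255.255.255.255 - subnet mask
255 - 255 = 0
255 - 0 = 255
255 - 0 = 255
255 - 0 = 255
Wildcard: 0.255.255.255


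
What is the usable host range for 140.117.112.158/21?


Network: 140.117.112.0
Broadcast: 140.117.119.255
First usable = network + 1
Last usable = broadcast - 1
Range: 140.117.112.1 to 140.117.119.254


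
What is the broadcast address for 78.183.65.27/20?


Network: 78.183.64.0/20
Host bits = 12
Set all host bits to 1:
Broadcast: 78.183.79.255


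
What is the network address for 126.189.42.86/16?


IP:   01111110.10111101.00101010.01010110
Mask: 11111111.11111111.00000000.00000000
AND operation:
Net:  01111110.10111101.00000000.00000000
Network: 126.189.0.0/16


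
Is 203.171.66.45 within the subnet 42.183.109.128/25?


Subnet network: 42.183.109.128
Test IP AND mask: 203.171.66.0
No, 203.171.66.45 is not in 42.183.109.128/25


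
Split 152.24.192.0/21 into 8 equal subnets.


New prefix = 21 + 3 = 24
Each subnet has 256 addresses
  152.24.192.0/24
  152.24.193.0/24
  152.24.194.0/24
  152.24.195.0/24
  152.24.196.0/24
  152.24.197.0/24
  152.24.198.0/24
  152.24.199.0/24
Subnets: 152.24.192.0/24, 152.24.193.0/24, 152.24.194.0/24, 152.24.195.0/24, 152.24.196.0/24, 152.24.197.0/24, 152.24.198.0/24, 152.24.199.0/24


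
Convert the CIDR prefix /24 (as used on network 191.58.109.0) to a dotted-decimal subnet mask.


/24 means 24 network bits, 8 host bits
Binary: 11111111111111111111111100000000
Mask: 255.255.255.0


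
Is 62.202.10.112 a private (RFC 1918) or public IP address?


RFC 1918 private ranges:
  10.0.0.0/8 (10.0.0.0 - 10.255.255.255)
  172.16.0.0/12 (172.16.0.0 - 172.31.255.255)
  192.168.0.0/16 (192.168.0.0 - 192.168.255.255)
Public (not in any RFC 1918 range)


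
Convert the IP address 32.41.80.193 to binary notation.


32 = 00100000
41 = 00101001
80 = 01010000
193 = 11000001
Binary: 00100000.00101001.01010000.11000001


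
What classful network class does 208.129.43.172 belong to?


First octet: 208
Binary: 11010000
110xxxxx -> Class C (192-223)
Class C, default mask 255.255.255.0 (/24)


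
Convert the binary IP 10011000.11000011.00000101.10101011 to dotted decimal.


10011000 = 152
11000011 = 195
00000101 = 5
10101011 = 171
IP: 152.195.5.171


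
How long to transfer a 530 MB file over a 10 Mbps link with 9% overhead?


Effective throughput = 10 * (1 - 9/100) = 9.1 Mbps
File size in Mb = 530 * 8 = 4240 Mb
Time = 4240 / 9.1
Time = 465.9341 seconds


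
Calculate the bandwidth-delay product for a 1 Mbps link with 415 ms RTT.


BDP = bandwidth * RTT
= 1 Mbps * 415 ms
= 1 * 1e6 * 415 / 1000 bits
= 415000 bits
= 51875 bytes
= 50.6592 KB
BDP = 415000 bits (51875 bytes)


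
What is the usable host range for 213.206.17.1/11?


Network: 213.192.0.0
Broadcast: 213.223.255.255
First usable = network + 1
Last usable = broadcast - 1
Range: 213.192.0.1 to 213.223.255.254


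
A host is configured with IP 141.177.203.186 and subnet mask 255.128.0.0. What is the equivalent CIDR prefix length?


Binary: 11111111.10000000.00000000.00000000
Count leading 1s
Prefix: /9


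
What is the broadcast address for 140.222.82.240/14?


Network: 140.220.0.0/14
Host bits = 18
Set all host bits to 1:
Broadcast: 140.223.255.255


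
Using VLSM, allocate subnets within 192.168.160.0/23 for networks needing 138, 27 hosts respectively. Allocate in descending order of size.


138 hosts -> /24 (254 usable): 192.168.160.0/24
27 hosts -> /27 (30 usable): 192.168.161.0/27
Allocation: 192.168.160.0/24 (138 hosts, 254 usable); 192.168.161.0/27 (27 hosts, 30 usable)


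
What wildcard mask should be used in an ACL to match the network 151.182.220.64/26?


Subnet mask: 255.255.255.192
Wildcard = 255.255.255.255 - subnet mask
255 - 255 = 0
255 - 255 = 0
255 - 255 = 0
255 - 192 = 63
Wildcard: 0.0.0.63


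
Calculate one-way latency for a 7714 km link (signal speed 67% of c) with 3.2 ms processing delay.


Speed = 0.67 * 3e5 km/s = 201000 km/s
Propagation delay = 7714 / 201000 = 0.0384 s = 38.3781 ms
Processing delay = 3.2 ms
Total one-way latency = 41.5781 ms


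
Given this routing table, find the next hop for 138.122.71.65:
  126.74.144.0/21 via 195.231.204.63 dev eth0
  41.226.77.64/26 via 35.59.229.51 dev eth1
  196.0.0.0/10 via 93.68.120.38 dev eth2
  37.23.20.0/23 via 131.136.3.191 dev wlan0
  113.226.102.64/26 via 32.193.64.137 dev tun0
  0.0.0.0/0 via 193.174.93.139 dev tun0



Longest prefix match for 138.122.71.65:
  /21 126.74.144.0: no
  /26 41.226.77.64: no
  /10 196.0.0.0: no
  /23 37.23.20.0: no
  /26 113.226.102.64: no
  /0 0.0.0.0: MATCH
Selected: next-hop 193.174.93.139 via tun0 (matched /0)


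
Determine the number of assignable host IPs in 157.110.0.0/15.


Host bits = 32 - 15 = 17
Total addresses = 2^17 = 131072
Usable = total - 2 (network and broadcast)
Usable hosts: 131070


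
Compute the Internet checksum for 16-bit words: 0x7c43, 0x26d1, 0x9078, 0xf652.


Sum all words (with carry folding):
+ 0x7c43 = 0x7c43
+ 0x26d1 = 0xa314
+ 0x9078 = 0x338d
+ 0xf652 = 0x29e0
One's complement: ~0x29e0
Checksum = 0xd61f


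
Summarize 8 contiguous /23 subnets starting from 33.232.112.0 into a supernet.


Original prefix: /23
Number of subnets: 8 = 2^3
New prefix = 23 - 3 = 20
Supernet: 33.232.112.0/20


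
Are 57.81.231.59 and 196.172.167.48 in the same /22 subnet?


Mask: 255.255.252.0
57.81.231.59 AND mask = 57.81.228.0
196.172.167.48 AND mask = 196.172.164.0
No, different subnets (57.81.228.0 vs 196.172.164.0)


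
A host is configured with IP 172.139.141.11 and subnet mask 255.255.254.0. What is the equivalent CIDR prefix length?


Binary: 11111111.11111111.11111110.00000000
Count leading 1s
Prefix: /23


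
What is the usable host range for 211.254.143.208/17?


Network: 211.254.128.0
Broadcast: 211.254.255.255
First usable = network + 1
Last usable = broadcast - 1
Range: 211.254.128.1 to 211.254.255.254


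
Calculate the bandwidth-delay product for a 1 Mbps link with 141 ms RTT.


BDP = bandwidth * RTT
= 1 Mbps * 141 ms
= 1 * 1e6 * 141 / 1000 bits
= 141000 bits
= 17625 bytes
= 17.2119 KB
BDP = 141000 bits (17625 bytes)


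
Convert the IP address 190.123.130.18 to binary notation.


190 = 10111110
123 = 01111011
130 = 10000010
18 = 00010010
Binary: 10111110.01111011.10000010.00010010


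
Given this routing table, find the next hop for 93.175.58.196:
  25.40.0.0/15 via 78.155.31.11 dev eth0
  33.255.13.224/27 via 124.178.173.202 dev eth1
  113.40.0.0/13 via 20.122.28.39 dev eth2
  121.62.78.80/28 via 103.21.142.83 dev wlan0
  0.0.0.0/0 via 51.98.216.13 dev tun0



Longest prefix match for 93.175.58.196:
  /15 25.40.0.0: no
  /27 33.255.13.224: no
  /13 113.40.0.0: no
  /28 121.62.78.80: no
  /0 0.0.0.0: MATCH
Selected: next-hop 51.98.216.13 via tun0 (matched /0)


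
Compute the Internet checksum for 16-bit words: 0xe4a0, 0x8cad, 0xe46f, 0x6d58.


Sum all words (with carry folding):
+ 0xe4a0 = 0xe4a0
+ 0x8cad = 0x714e
+ 0xe46f = 0x55be
+ 0x6d58 = 0xc316
One's complement: ~0xc316
Checksum = 0x3ce9


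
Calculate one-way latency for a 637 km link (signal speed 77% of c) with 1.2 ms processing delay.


Speed = 0.77 * 3e5 km/s = 231000 km/s
Propagation delay = 637 / 231000 = 0.0028 s = 2.7576 ms
Processing delay = 1.2 ms
Total one-way latency = 3.9576 ms


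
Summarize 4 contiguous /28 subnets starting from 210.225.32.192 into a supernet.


Original prefix: /28
Number of subnets: 4 = 2^2
New prefix = 28 - 2 = 26
Supernet: 210.225.32.192/26


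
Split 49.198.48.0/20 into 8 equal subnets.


New prefix = 20 + 3 = 23
Each subnet has 512 addresses
  49.198.48.0/23
  49.198.50.0/23
  49.198.52.0/23
  49.198.54.0/23
  49.198.56.0/23
  49.198.58.0/23
  49.198.60.0/23
  49.198.62.0/23
Subnets: 49.198.48.0/23, 49.198.50.0/23, 49.198.52.0/23, 49.198.54.0/23, 49.198.56.0/23, 49.198.58.0/23, 49.198.60.0/23, 49.198.62.0/23


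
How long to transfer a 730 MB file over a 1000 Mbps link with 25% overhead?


Effective throughput = 1000 * (1 - 25/100) = 750 Mbps
File size in Mb = 730 * 8 = 5840 Mb
Time = 5840 / 750
Time = 7.7867 seconds


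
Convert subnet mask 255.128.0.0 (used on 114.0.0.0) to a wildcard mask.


Subnet mask: 255.128.0.0
Wildcard = 255.255.255.255 - subnet mask
255 - 255 = 0
255 - 128 = 127
255 - 0 = 255
255 - 0 = 255
Wildcard: 0.127.255.255


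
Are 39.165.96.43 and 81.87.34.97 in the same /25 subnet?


Mask: 255.255.255.128
39.165.96.43 AND mask = 39.165.96.0
81.87.34.97 AND mask = 81.87.34.0
No, different subnets (39.165.96.0 vs 81.87.34.0)


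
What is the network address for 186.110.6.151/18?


IP:   10111010.01101110.00000110.10010111
Mask: 11111111.11111111.11000000.00000000
AND operation:
Net:  10111010.01101110.00000000.00000000
Network: 186.110.0.0/18


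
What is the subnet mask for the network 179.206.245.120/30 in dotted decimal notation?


/30 means 30 network bits, 2 host bits
Binary: 11111111111111111111111111111100
Mask: 255.255.255.252


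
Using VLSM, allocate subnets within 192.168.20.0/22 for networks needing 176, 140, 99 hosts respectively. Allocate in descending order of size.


176 hosts -> /24 (254 usable): 192.168.20.0/24
140 hosts -> /24 (254 usable): 192.168.21.0/24
99 hosts -> /25 (126 usable): 192.168.22.0/25
Allocation: 192.168.20.0/24 (176 hosts, 254 usable); 192.168.21.0/24 (140 hosts, 254 usable); 192.168.22.0/25 (99 hosts, 126 usable)


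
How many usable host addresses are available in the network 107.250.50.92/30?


Host bits = 32 - 30 = 2
Total addresses = 2^2 = 4
Usable = total - 2 (network and broadcast)
Usable hosts: 2


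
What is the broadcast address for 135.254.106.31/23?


Network: 135.254.106.0/23
Host bits = 9
Set all host bits to 1:
Broadcast: 135.254.107.255


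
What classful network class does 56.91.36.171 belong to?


First octet: 56
Binary: 00111000
0xxxxxxx -> Class A (1-126)
Class A, default mask 255.0.0.0 (/8)


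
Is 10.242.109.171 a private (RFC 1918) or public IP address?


RFC 1918 private ranges:
  10.0.0.0/8 (10.0.0.0 - 10.255.255.255)
  172.16.0.0/12 (172.16.0.0 - 172.31.255.255)
  192.168.0.0/16 (192.168.0.0 - 192.168.255.255)
Private (in 10.0.0.0/8)


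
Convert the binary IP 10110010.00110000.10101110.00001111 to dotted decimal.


10110010 = 178
00110000 = 48
10101110 = 174
00001111 = 15
IP: 178.48.174.15


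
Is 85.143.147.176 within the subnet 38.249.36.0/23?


Subnet network: 38.249.36.0
Test IP AND mask: 85.143.146.0
No, 85.143.147.176 is not in 38.249.36.0/23


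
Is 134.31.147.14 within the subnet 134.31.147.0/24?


Subnet network: 134.31.147.0
Test IP AND mask: 134.31.147.0
Yes, 134.31.147.14 is in 134.31.147.0/24


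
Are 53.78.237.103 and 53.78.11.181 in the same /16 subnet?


Mask: 255.255.0.0
53.78.237.103 AND mask = 53.78.0.0
53.78.11.181 AND mask = 53.78.0.0
Yes, same subnet (53.78.0.0)


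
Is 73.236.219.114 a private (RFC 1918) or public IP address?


RFC 1918 private ranges:
  10.0.0.0/8 (10.0.0.0 - 10.255.255.255)
  172.16.0.0/12 (172.16.0.0 - 172.31.255.255)
  192.168.0.0/16 (192.168.0.0 - 192.168.255.255)
Public (not in any RFC 1918 range)


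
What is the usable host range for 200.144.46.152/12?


Network: 200.144.0.0
Broadcast: 200.159.255.255
First usable = network + 1
Last usable = broadcast - 1
Range: 200.144.0.1 to 200.159.255.254


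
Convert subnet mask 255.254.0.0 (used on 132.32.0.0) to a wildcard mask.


Subnet mask: 255.254.0.0
Wildcard = 255.255.255.255 - subnet mask
255 - 255 = 0
255 - 254 = 1
255 - 0 = 255
255 - 0 = 255
Wildcard: 0.1.255.255


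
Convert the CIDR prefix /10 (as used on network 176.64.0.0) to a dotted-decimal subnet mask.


/10 means 10 network bits, 22 host bits
Binary: 11111111110000000000000000000000
Mask: 255.192.0.0


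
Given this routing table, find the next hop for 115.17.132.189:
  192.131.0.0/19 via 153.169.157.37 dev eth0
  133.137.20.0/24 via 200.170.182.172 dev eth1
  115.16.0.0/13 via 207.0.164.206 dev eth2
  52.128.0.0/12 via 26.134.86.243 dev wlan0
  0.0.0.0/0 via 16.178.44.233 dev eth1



Longest prefix match for 115.17.132.189:
  /19 192.131.0.0: no
  /24 133.137.20.0: no
  /13 115.16.0.0: MATCH
  /12 52.128.0.0: no
  /0 0.0.0.0: MATCH
Selected: next-hop 207.0.164.206 via eth2 (matched /13)


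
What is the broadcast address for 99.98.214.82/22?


Network: 99.98.212.0/22
Host bits = 10
Set all host bits to 1:
Broadcast: 99.98.215.255


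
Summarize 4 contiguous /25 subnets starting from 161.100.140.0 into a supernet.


Original prefix: /25
Number of subnets: 4 = 2^2
New prefix = 25 - 2 = 23
Supernet: 161.100.140.0/23


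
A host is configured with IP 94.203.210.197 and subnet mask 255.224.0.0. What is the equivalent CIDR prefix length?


Binary: 11111111.11100000.00000000.00000000
Count leading 1s
Prefix: /11
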